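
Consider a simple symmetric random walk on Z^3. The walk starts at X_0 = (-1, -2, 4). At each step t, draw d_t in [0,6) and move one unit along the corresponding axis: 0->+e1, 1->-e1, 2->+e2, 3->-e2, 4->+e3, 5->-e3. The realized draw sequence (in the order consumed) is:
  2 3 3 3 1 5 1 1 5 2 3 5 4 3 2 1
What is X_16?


t=0: X=(-1, -2, 4), d=2 → +e2, X_1=(-1, -1, 4)
t=1: X=(-1, -1, 4), d=3 → -e2, X_2=(-1, -2, 4)
t=2: X=(-1, -2, 4), d=3 → -e2, X_3=(-1, -3, 4)
t=3: X=(-1, -3, 4), d=3 → -e2, X_4=(-1, -4, 4)
t=4: X=(-1, -4, 4), d=1 → -e1, X_5=(-2, -4, 4)
t=5: X=(-2, -4, 4), d=5 → -e3, X_6=(-2, -4, 3)
t=6: X=(-2, -4, 3), d=1 → -e1, X_7=(-3, -4, 3)
t=7: X=(-3, -4, 3), d=1 → -e1, X_8=(-4, -4, 3)
t=8: X=(-4, -4, 3), d=5 → -e3, X_9=(-4, -4, 2)
t=9: X=(-4, -4, 2), d=2 → +e2, X_10=(-4, -3, 2)
t=10: X=(-4, -3, 2), d=3 → -e2, X_11=(-4, -4, 2)
t=11: X=(-4, -4, 2), d=5 → -e3, X_12=(-4, -4, 1)
t=12: X=(-4, -4, 1), d=4 → +e3, X_13=(-4, -4, 2)
t=13: X=(-4, -4, 2), d=3 → -e2, X_14=(-4, -5, 2)
t=14: X=(-4, -5, 2), d=2 → +e2, X_15=(-4, -4, 2)
t=15: X=(-4, -4, 2), d=1 → -e1, X_16=(-5, -4, 2)

(-5, -4, 2)


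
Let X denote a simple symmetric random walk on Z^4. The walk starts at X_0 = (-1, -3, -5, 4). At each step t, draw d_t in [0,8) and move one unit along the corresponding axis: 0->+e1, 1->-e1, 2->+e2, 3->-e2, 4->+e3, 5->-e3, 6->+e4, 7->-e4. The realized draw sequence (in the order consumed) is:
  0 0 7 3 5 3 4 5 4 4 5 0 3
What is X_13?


t=0: X=(-1, -3, -5, 4), d=0 → +e1, X_1=(0, -3, -5, 4)
t=1: X=(0, -3, -5, 4), d=0 → +e1, X_2=(1, -3, -5, 4)
t=2: X=(1, -3, -5, 4), d=7 → -e4, X_3=(1, -3, -5, 3)
t=3: X=(1, -3, -5, 3), d=3 → -e2, X_4=(1, -4, -5, 3)
t=4: X=(1, -4, -5, 3), d=5 → -e3, X_5=(1, -4, -6, 3)
t=5: X=(1, -4, -6, 3), d=3 → -e2, X_6=(1, -5, -6, 3)
t=6: X=(1, -5, -6, 3), d=4 → +e3, X_7=(1, -5, -5, 3)
t=7: X=(1, -5, -5, 3), d=5 → -e3, X_8=(1, -5, -6, 3)
t=8: X=(1, -5, -6, 3), d=4 → +e3, X_9=(1, -5, -5, 3)
t=9: X=(1, -5, -5, 3), d=4 → +e3, X_10=(1, -5, -4, 3)
t=10: X=(1, -5, -4, 3), d=5 → -e3, X_11=(1, -5, -5, 3)
t=11: X=(1, -5, -5, 3), d=0 → +e1, X_12=(2, -5, -5, 3)
t=12: X=(2, -5, -5, 3), d=3 → -e2, X_13=(2, -6, -5, 3)

(2, -6, -5, 3)


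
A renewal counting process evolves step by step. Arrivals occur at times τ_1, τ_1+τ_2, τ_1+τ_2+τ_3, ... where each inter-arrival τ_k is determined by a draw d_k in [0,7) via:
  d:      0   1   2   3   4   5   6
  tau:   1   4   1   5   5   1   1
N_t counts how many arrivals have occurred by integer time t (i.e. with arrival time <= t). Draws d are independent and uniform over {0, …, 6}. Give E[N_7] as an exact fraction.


Inter-arrival values over d=0..6: [1, 4, 1, 5, 5, 1, 1]
Each d has probability 1/7, so the pmf of τ is: f(1) = 4/7, f(4) = 1/7, f(5) = 2/7
Renewal equation for m(n) = E[N_n]: condition on τ_1 = k (if k <= n, one arrival plus a fresh copy on the remaining n−k steps): m(n) = F(n) + Σ_{k<=n} f(k)·m(n−k), where F(n) = P(τ <= n) and m(0) = 0
m(1) = F(1) = 4/7
m(2) = F(2) + f(1)·m(1) = 4/7 + 4/7·4/7 = 44/49
m(3) = F(3) + f(1)·m(2) = 4/7 + 4/7·44/49 = 372/343
m(4) = F(4) + f(1)·m(3) = 5/7 + 4/7·372/343 = 3203/2401
m(5) = F(5) + f(1)·m(4) + f(4)·m(1) = 1 + 4/7·3203/2401 + 1/7·4/7 = 30991/16807
m(6) = F(6) + f(1)·m(5) + f(4)·m(2) + f(5)·m(1) = 1 + 4/7·30991/16807 + 1/7·44/49 + 2/7·4/7 = 275913/117649
m(7) = F(7) + f(1)·m(6) + f(4)·m(3) + f(5)·m(2) = 1 + 4/7·275913/117649 + 1/7·372/343 + 2/7·44/49 = 2266079/823543
E[N_7] = m(7) = 2266079/823543

2266079/823543


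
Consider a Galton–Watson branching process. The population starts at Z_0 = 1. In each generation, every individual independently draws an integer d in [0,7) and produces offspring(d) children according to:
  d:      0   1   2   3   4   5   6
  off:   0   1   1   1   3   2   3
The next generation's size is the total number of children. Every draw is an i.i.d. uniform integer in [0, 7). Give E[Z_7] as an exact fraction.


19487171/823543

Outcome values over d=0..6: [0, 1, 1, 1, 3, 2, 3]
Σy = 11, Σy² = 25, M = 7
μ = 11/7 = 11/7,  σ² = 25/7 − (11/7)² = 54/49
E[Z_0] = 1
E[Z_1] = 11/7·E[Z_0] = 11/7
E[Z_2] = 11/7·E[Z_1] = 121/49
E[Z_3] = 11/7·E[Z_2] = 1331/343
E[Z_4] = 11/7·E[Z_3] = 14641/2401
E[Z_5] = 11/7·E[Z_4] = 161051/16807
E[Z_6] = 11/7·E[Z_5] = 1771561/117649
E[Z_7] = 11/7·E[Z_6] = 19487171/823543


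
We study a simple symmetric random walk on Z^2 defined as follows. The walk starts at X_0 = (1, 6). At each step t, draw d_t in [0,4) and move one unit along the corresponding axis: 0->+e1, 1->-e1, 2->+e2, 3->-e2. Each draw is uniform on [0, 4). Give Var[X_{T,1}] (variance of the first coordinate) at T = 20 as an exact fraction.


Outcome values over d=0..3: [1, -1, 0, 0]
Σy = 0, Σy² = 2, M = 4
μ = 0/4 = 0,  σ² = 2/4 − (0)² = 1/2
Independent increments: Var[X_20] = 20·σ² = 20·(1/2) = 10

10


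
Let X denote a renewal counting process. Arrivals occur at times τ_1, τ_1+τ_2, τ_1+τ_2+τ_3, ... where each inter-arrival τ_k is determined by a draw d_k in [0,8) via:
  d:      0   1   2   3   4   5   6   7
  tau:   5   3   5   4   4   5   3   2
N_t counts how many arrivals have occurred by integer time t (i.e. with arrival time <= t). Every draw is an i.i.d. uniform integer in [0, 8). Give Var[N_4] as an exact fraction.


Inter-arrival values over d=0..7: [5, 3, 5, 4, 4, 5, 3, 2]
Each d has probability 1/8, so the pmf of τ is: f(2) = 1/8, f(3) = 1/4, f(4) = 1/4, f(5) = 3/8
Let p_n(j) = P(N_n = j), with p_0 = [1]. Condition on τ_1: p_n(0) = P(τ > n), and for j >= 1, p_n(j) = Σ_{k<=n} f(k)·p_{n−k}(j−1)
p_1 = [1]  (j = 0)
p_2 = [7/8, 1/8]  (j = 0..1)
p_3 = [5/8, 3/8]  (j = 0..1)
p_4 = [3/8, 39/64, 1/64]  (j = 0..2)
E[N_4] = Σ j·p_4(j) = 41/64;  E[N_4²] = Σ j²·p_4(j) = 43/64
Var[N_4] = 43/64 − (41/64)² = 1071/4096

1071/4096


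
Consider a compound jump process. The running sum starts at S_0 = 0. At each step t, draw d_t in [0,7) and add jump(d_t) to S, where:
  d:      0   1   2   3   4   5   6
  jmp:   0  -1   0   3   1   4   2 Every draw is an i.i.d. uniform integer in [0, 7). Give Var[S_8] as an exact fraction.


1088/49

Outcome values over d=0..6: [0, -1, 0, 3, 1, 4, 2]
Σy = 9, Σy² = 31, M = 7
μ = 9/7 = 9/7,  σ² = 31/7 − (9/7)² = 136/49
Independent increments: Var[S_8] = 8·σ² = 8·(136/49) = 1088/49


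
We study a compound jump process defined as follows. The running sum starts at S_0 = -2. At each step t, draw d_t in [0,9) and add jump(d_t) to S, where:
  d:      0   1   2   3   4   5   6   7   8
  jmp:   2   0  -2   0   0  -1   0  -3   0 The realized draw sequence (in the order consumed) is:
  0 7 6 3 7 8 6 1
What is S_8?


-6

t=0: S=-2, d=0, jump=2, S_1=0
t=1: S=0, d=7, jump=-3, S_2=-3
t=2: S=-3, d=6, jump=0, S_3=-3
t=3: S=-3, d=3, jump=0, S_4=-3
t=4: S=-3, d=7, jump=-3, S_5=-6
t=5: S=-6, d=8, jump=0, S_6=-6
t=6: S=-6, d=6, jump=0, S_7=-6
t=7: S=-6, d=1, jump=0, S_8=-6


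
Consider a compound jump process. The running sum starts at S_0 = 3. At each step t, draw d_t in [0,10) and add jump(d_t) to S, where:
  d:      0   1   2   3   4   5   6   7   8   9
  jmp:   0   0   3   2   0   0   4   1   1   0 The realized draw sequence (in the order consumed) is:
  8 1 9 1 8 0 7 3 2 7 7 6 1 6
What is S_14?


21

t=0: S=3, d=8, jump=1, S_1=4
t=1: S=4, d=1, jump=0, S_2=4
t=2: S=4, d=9, jump=0, S_3=4
t=3: S=4, d=1, jump=0, S_4=4
t=4: S=4, d=8, jump=1, S_5=5
t=5: S=5, d=0, jump=0, S_6=5
t=6: S=5, d=7, jump=1, S_7=6
t=7: S=6, d=3, jump=2, S_8=8
t=8: S=8, d=2, jump=3, S_9=11
t=9: S=11, d=7, jump=1, S_10=12
t=10: S=12, d=7, jump=1, S_11=13
t=11: S=13, d=6, jump=4, S_12=17
t=12: S=17, d=1, jump=0, S_13=17
t=13: S=17, d=6, jump=4, S_14=21


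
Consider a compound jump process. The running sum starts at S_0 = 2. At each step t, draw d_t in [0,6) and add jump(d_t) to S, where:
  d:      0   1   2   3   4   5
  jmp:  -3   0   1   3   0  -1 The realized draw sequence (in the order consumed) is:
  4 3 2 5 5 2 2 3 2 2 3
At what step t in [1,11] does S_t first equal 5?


t=0: S=2, d=4, jump=0, S_1=2
t=1: S=2, d=3, jump=3, S_2=5
t=2: S=5, d=2, jump=1, S_3=6
t=3: S=6, d=5, jump=-1, S_4=5
t=4: S=5, d=5, jump=-1, S_5=4
t=5: S=4, d=2, jump=1, S_6=5
t=6: S=5, d=2, jump=1, S_7=6
t=7: S=6, d=3, jump=3, S_8=9
t=8: S=9, d=2, jump=1, S_9=10
t=9: S=10, d=2, jump=1, S_10=11
t=10: S=11, d=3, jump=3, S_11=14

2


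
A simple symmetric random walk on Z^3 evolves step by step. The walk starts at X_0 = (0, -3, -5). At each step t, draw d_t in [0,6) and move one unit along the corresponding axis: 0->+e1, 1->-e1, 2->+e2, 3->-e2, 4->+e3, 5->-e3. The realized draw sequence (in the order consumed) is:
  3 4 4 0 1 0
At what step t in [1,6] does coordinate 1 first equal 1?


t=0: X=(0, -3, -5), d=3 → -e2, X_1=(0, -4, -5)
t=1: X=(0, -4, -5), d=4 → +e3, X_2=(0, -4, -4)
t=2: X=(0, -4, -4), d=4 → +e3, X_3=(0, -4, -3)
t=3: X=(0, -4, -3), d=0 → +e1, X_4=(1, -4, -3)
t=4: X=(1, -4, -3), d=1 → -e1, X_5=(0, -4, -3)
t=5: X=(0, -4, -3), d=0 → +e1, X_6=(1, -4, -3)

4


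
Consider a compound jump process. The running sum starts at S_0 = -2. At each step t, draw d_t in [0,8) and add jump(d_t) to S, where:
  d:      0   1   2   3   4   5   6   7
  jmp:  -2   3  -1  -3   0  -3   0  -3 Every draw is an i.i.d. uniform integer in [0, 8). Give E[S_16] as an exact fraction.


Outcome values over d=0..7: [-2, 3, -1, -3, 0, -3, 0, -3]
Σy = -9, Σy² = 41, M = 8
μ = -9/8 = -9/8,  σ² = 41/8 − (-9/8)² = 247/64
E[S_16] = -2 + 16·(-9/8) = -20

-20


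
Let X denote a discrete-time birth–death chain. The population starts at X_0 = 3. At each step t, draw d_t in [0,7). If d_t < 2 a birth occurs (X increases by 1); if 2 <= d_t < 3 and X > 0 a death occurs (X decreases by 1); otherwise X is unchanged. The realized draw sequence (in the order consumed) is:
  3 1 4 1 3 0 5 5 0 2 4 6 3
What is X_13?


t=0: X=3, d=3 → hold, X_1=3
t=1: X=3, d=1 → birth, X_2=4
t=2: X=4, d=4 → hold, X_3=4
t=3: X=4, d=1 → birth, X_4=5
t=4: X=5, d=3 → hold, X_5=5
t=5: X=5, d=0 → birth, X_6=6
t=6: X=6, d=5 → hold, X_7=6
t=7: X=6, d=5 → hold, X_8=6
t=8: X=6, d=0 → birth, X_9=7
t=9: X=7, d=2 → death, X_10=6
t=10: X=6, d=4 → hold, X_11=6
t=11: X=6, d=6 → hold, X_12=6
t=12: X=6, d=3 → hold, X_13=6

6


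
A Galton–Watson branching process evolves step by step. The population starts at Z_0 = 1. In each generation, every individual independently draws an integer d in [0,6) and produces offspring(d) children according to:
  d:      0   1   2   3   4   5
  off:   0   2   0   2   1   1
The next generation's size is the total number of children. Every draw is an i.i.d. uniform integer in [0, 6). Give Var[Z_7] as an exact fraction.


Outcome values over d=0..5: [0, 2, 0, 2, 1, 1]
Σy = 6, Σy² = 10, M = 6
μ = 6/6 = 1,  σ² = 10/6 − (1)² = 2/3
V_0 = 0, E_0 = 1
V_1 = 2/3·E_0 + (1)²·V_0 = 2/3;  E_1 = 1
V_2 = 2/3·E_1 + (1)²·V_1 = 4/3;  E_2 = 1
V_3 = 2/3·E_2 + (1)²·V_2 = 2;  E_3 = 1
V_4 = 2/3·E_3 + (1)²·V_3 = 8/3;  E_4 = 1
V_5 = 2/3·E_4 + (1)²·V_4 = 10/3;  E_5 = 1
V_6 = 2/3·E_5 + (1)²·V_5 = 4;  E_6 = 1
V_7 = 2/3·E_6 + (1)²·V_6 = 14/3;  E_7 = 1

14/3


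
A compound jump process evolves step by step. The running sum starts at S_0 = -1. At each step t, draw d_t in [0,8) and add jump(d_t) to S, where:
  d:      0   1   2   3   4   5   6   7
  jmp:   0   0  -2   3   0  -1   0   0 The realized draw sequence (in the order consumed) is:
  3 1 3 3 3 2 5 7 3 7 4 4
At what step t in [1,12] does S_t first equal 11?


5

t=0: S=-1, d=3, jump=3, S_1=2
t=1: S=2, d=1, jump=0, S_2=2
t=2: S=2, d=3, jump=3, S_3=5
t=3: S=5, d=3, jump=3, S_4=8
t=4: S=8, d=3, jump=3, S_5=11
t=5: S=11, d=2, jump=-2, S_6=9
t=6: S=9, d=5, jump=-1, S_7=8
t=7: S=8, d=7, jump=0, S_8=8
t=8: S=8, d=3, jump=3, S_9=11
t=9: S=11, d=7, jump=0, S_10=11
t=10: S=11, d=4, jump=0, S_11=11
t=11: S=11, d=4, jump=0, S_12=11


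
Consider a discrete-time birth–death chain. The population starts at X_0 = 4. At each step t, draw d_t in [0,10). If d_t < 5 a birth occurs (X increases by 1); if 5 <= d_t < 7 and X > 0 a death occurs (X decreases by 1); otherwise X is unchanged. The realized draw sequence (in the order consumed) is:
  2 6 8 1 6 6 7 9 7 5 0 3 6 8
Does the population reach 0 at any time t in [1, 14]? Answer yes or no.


t=0: X=4, d=2 → birth, X_1=5
t=1: X=5, d=6 → death, X_2=4
t=2: X=4, d=8 → hold, X_3=4
t=3: X=4, d=1 → birth, X_4=5
t=4: X=5, d=6 → death, X_5=4
t=5: X=4, d=6 → death, X_6=3
t=6: X=3, d=7 → hold, X_7=3
t=7: X=3, d=9 → hold, X_8=3
t=8: X=3, d=7 → hold, X_9=3
t=9: X=3, d=5 → death, X_10=2
t=10: X=2, d=0 → birth, X_11=3
t=11: X=3, d=3 → birth, X_12=4
t=12: X=4, d=6 → death, X_13=3
t=13: X=3, d=8 → hold, X_14=3

no


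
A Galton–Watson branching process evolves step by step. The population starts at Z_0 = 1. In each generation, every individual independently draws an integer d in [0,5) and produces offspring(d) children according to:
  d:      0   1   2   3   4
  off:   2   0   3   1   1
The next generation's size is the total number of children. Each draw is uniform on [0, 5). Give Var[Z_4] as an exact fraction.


Outcome values over d=0..4: [2, 0, 3, 1, 1]
Σy = 7, Σy² = 15, M = 5
μ = 7/5 = 7/5,  σ² = 15/5 − (7/5)² = 26/25
V_0 = 0, E_0 = 1
V_1 = 26/25·E_0 + (7/5)²·V_0 = 26/25;  E_1 = 7/5
V_2 = 26/25·E_1 + (7/5)²·V_1 = 2184/625;  E_2 = 49/25
V_3 = 26/25·E_2 + (7/5)²·V_2 = 138866/15625;  E_3 = 343/125
V_4 = 26/25·E_3 + (7/5)²·V_3 = 7919184/390625;  E_4 = 2401/625

7919184/390625


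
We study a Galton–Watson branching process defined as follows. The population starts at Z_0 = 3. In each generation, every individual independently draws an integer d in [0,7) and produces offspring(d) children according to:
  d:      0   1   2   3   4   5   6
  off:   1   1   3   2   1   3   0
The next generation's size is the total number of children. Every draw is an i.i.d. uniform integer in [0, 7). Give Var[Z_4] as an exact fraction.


659803320/5764801

Outcome values over d=0..6: [1, 1, 3, 2, 1, 3, 0]
Σy = 11, Σy² = 25, M = 7
μ = 11/7 = 11/7,  σ² = 25/7 − (11/7)² = 54/49
V_0 = 0, E_0 = 3
V_1 = 54/49·E_0 + (11/7)²·V_0 = 162/49;  E_1 = 33/7
V_2 = 54/49·E_1 + (11/7)²·V_1 = 32076/2401;  E_2 = 363/49
V_3 = 54/49·E_2 + (11/7)²·V_2 = 4841694/117649;  E_3 = 3993/343
V_4 = 54/49·E_3 + (11/7)²·V_3 = 659803320/5764801;  E_4 = 43923/2401


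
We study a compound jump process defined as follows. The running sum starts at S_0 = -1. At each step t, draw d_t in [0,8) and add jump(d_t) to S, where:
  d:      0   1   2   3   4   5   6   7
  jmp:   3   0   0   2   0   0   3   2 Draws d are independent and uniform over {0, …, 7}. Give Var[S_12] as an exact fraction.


Outcome values over d=0..7: [3, 0, 0, 2, 0, 0, 3, 2]
Σy = 10, Σy² = 26, M = 8
μ = 10/8 = 5/4,  σ² = 26/8 − (5/4)² = 27/16
Independent increments: Var[S_12] = 12·σ² = 12·(27/16) = 81/4

81/4


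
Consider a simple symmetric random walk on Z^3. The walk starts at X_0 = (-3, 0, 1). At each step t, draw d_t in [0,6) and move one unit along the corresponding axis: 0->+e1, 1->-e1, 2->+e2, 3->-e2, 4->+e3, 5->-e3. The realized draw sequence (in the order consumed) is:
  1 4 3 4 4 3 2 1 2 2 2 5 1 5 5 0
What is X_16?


(-5, 2, 1)

t=0: X=(-3, 0, 1), d=1 → -e1, X_1=(-4, 0, 1)
t=1: X=(-4, 0, 1), d=4 → +e3, X_2=(-4, 0, 2)
t=2: X=(-4, 0, 2), d=3 → -e2, X_3=(-4, -1, 2)
t=3: X=(-4, -1, 2), d=4 → +e3, X_4=(-4, -1, 3)
t=4: X=(-4, -1, 3), d=4 → +e3, X_5=(-4, -1, 4)
t=5: X=(-4, -1, 4), d=3 → -e2, X_6=(-4, -2, 4)
t=6: X=(-4, -2, 4), d=2 → +e2, X_7=(-4, -1, 4)
t=7: X=(-4, -1, 4), d=1 → -e1, X_8=(-5, -1, 4)
t=8: X=(-5, -1, 4), d=2 → +e2, X_9=(-5, 0, 4)
t=9: X=(-5, 0, 4), d=2 → +e2, X_10=(-5, 1, 4)
t=10: X=(-5, 1, 4), d=2 → +e2, X_11=(-5, 2, 4)
t=11: X=(-5, 2, 4), d=5 → -e3, X_12=(-5, 2, 3)
t=12: X=(-5, 2, 3), d=1 → -e1, X_13=(-6, 2, 3)
t=13: X=(-6, 2, 3), d=5 → -e3, X_14=(-6, 2, 2)
t=14: X=(-6, 2, 2), d=5 → -e3, X_15=(-6, 2, 1)
t=15: X=(-6, 2, 1), d=0 → +e1, X_16=(-5, 2, 1)


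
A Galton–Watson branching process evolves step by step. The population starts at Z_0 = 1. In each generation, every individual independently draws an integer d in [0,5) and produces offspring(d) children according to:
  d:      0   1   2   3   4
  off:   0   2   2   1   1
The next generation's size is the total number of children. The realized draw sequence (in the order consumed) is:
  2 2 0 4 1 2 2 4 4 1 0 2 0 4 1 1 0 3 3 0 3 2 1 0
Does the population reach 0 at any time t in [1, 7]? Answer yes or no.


gen 0: Z_0=1, draws=[2], offspring=[2], Z_1=2
gen 1: Z_1=2, draws=[2, 0], offspring=[2, 0], Z_2=2
gen 2: Z_2=2, draws=[4, 1], offspring=[1, 2], Z_3=3
gen 3: Z_3=3, draws=[2, 2, 4], offspring=[2, 2, 1], Z_4=5
gen 4: Z_4=5, draws=[4, 1, 0, 2, 0], offspring=[1, 2, 0, 2, 0], Z_5=5
gen 5: Z_5=5, draws=[4, 1, 1, 0, 3], offspring=[1, 2, 2, 0, 1], Z_6=6
gen 6: Z_6=6, draws=[3, 0, 3, 2, 1, 0], offspring=[1, 0, 1, 2, 2, 0], Z_7=6

no


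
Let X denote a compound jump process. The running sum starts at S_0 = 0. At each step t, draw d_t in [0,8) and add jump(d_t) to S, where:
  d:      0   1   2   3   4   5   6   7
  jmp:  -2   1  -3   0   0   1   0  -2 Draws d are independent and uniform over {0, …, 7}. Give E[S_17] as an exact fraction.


Outcome values over d=0..7: [-2, 1, -3, 0, 0, 1, 0, -2]
Σy = -5, Σy² = 19, M = 8
μ = -5/8 = -5/8,  σ² = 19/8 − (-5/8)² = 127/64
E[S_17] = 0 + 17·(-5/8) = -85/8

-85/8


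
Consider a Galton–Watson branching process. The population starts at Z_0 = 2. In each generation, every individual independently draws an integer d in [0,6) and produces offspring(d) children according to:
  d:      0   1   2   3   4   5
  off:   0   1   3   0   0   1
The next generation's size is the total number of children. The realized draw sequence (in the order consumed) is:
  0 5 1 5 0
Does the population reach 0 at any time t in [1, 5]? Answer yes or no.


yes

gen 0: Z_0=2, draws=[0, 5], offspring=[0, 1], Z_1=1
gen 1: Z_1=1, draws=[1], offspring=[1], Z_2=1
gen 2: Z_2=1, draws=[5], offspring=[1], Z_3=1
gen 3: Z_3=1, draws=[0], offspring=[0], Z_4=0
gen 4: Z_4=0, draws=[], offspring=[], Z_5=0


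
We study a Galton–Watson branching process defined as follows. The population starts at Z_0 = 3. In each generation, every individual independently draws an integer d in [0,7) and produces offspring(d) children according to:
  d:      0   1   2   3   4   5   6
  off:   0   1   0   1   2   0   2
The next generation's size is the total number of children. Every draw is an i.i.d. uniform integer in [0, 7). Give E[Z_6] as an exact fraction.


Outcome values over d=0..6: [0, 1, 0, 1, 2, 0, 2]
Σy = 6, Σy² = 10, M = 7
μ = 6/7 = 6/7,  σ² = 10/7 − (6/7)² = 34/49
E[Z_0] = 3
E[Z_1] = 6/7·E[Z_0] = 18/7
E[Z_2] = 6/7·E[Z_1] = 108/49
E[Z_3] = 6/7·E[Z_2] = 648/343
E[Z_4] = 6/7·E[Z_3] = 3888/2401
E[Z_5] = 6/7·E[Z_4] = 23328/16807
E[Z_6] = 6/7·E[Z_5] = 139968/117649

139968/117649


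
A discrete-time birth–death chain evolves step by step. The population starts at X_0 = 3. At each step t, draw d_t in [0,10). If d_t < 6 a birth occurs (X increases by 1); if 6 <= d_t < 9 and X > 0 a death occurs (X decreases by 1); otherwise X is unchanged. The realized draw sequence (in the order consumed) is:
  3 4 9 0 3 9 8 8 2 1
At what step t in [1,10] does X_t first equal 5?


2

t=0: X=3, d=3 → birth, X_1=4
t=1: X=4, d=4 → birth, X_2=5
t=2: X=5, d=9 → hold, X_3=5
t=3: X=5, d=0 → birth, X_4=6
t=4: X=6, d=3 → birth, X_5=7
t=5: X=7, d=9 → hold, X_6=7
t=6: X=7, d=8 → death, X_7=6
t=7: X=6, d=8 → death, X_8=5
t=8: X=5, d=2 → birth, X_9=6
t=9: X=6, d=1 → birth, X_10=7


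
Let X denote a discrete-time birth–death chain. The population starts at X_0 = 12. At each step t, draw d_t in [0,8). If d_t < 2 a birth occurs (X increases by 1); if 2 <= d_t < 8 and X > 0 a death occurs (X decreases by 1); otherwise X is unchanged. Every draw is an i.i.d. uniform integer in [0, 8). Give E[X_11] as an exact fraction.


13/2

X can drop by at most 1 per step and X_0 = 12 > T = 11, so X_t >= 12 − t >= 1 > 0 for every t <= 11: the floor at 0 (the 'and X > 0' condition) never binds. Hence X_11 = X_0 + Σ_{t<11} Y_t with i.i.d. increments Y_t = y(d_t) ∈ {+1, −1, 0}.
Outcome values over d=0..7: [1, 1, -1, -1, -1, -1, -1, -1]
Σy = -4, Σy² = 8, M = 8
μ = -4/8 = -1/2,  σ² = 8/8 − (-1/2)² = 3/4
E[X_11] = 12 + 11·(-1/2) = 13/2


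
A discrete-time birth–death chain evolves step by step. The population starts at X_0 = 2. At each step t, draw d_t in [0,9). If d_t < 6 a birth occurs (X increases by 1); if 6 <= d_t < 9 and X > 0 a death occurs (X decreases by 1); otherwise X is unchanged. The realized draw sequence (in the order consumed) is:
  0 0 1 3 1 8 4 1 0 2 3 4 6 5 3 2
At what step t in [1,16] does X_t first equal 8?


t=0: X=2, d=0 → birth, X_1=3
t=1: X=3, d=0 → birth, X_2=4
t=2: X=4, d=1 → birth, X_3=5
t=3: X=5, d=3 → birth, X_4=6
t=4: X=6, d=1 → birth, X_5=7
t=5: X=7, d=8 → death, X_6=6
t=6: X=6, d=4 → birth, X_7=7
t=7: X=7, d=1 → birth, X_8=8
t=8: X=8, d=0 → birth, X_9=9
t=9: X=9, d=2 → birth, X_10=10
t=10: X=10, d=3 → birth, X_11=11
t=11: X=11, d=4 → birth, X_12=12
t=12: X=12, d=6 → death, X_13=11
t=13: X=11, d=5 → birth, X_14=12
t=14: X=12, d=3 → birth, X_15=13
t=15: X=13, d=2 → birth, X_16=14

8


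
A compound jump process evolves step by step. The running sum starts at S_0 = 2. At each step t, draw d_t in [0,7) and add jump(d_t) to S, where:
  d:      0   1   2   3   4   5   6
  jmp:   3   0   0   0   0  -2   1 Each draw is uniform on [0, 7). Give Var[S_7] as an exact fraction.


Outcome values over d=0..6: [3, 0, 0, 0, 0, -2, 1]
Σy = 2, Σy² = 14, M = 7
μ = 2/7 = 2/7,  σ² = 14/7 − (2/7)² = 94/49
Independent increments: Var[S_7] = 7·σ² = 7·(94/49) = 94/7

94/7


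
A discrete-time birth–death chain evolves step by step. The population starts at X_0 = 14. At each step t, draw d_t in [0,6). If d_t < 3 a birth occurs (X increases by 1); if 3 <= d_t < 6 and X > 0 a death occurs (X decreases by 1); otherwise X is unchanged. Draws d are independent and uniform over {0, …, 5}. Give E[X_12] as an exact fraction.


14

X can drop by at most 1 per step and X_0 = 14 > T = 12, so X_t >= 14 − t >= 2 > 0 for every t <= 12: the floor at 0 (the 'and X > 0' condition) never binds. Hence X_12 = X_0 + Σ_{t<12} Y_t with i.i.d. increments Y_t = y(d_t) ∈ {+1, −1, 0}.
Outcome values over d=0..5: [1, 1, 1, -1, -1, -1]
Σy = 0, Σy² = 6, M = 6
μ = 0/6 = 0,  σ² = 6/6 − (0)² = 1
E[X_12] = 14 + 12·(0) = 14


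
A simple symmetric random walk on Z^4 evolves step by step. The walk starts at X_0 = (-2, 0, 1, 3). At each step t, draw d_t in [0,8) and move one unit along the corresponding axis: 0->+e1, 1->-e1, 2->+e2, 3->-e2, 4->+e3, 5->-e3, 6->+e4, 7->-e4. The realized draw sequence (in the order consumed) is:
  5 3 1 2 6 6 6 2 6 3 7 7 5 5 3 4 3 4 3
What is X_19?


(-3, -3, 0, 5)

t=0: X=(-2, 0, 1, 3), d=5 → -e3, X_1=(-2, 0, 0, 3)
t=1: X=(-2, 0, 0, 3), d=3 → -e2, X_2=(-2, -1, 0, 3)
t=2: X=(-2, -1, 0, 3), d=1 → -e1, X_3=(-3, -1, 0, 3)
t=3: X=(-3, -1, 0, 3), d=2 → +e2, X_4=(-3, 0, 0, 3)
t=4: X=(-3, 0, 0, 3), d=6 → +e4, X_5=(-3, 0, 0, 4)
t=5: X=(-3, 0, 0, 4), d=6 → +e4, X_6=(-3, 0, 0, 5)
t=6: X=(-3, 0, 0, 5), d=6 → +e4, X_7=(-3, 0, 0, 6)
t=7: X=(-3, 0, 0, 6), d=2 → +e2, X_8=(-3, 1, 0, 6)
t=8: X=(-3, 1, 0, 6), d=6 → +e4, X_9=(-3, 1, 0, 7)
t=9: X=(-3, 1, 0, 7), d=3 → -e2, X_10=(-3, 0, 0, 7)
t=10: X=(-3, 0, 0, 7), d=7 → -e4, X_11=(-3, 0, 0, 6)
t=11: X=(-3, 0, 0, 6), d=7 → -e4, X_12=(-3, 0, 0, 5)
t=12: X=(-3, 0, 0, 5), d=5 → -e3, X_13=(-3, 0, -1, 5)
t=13: X=(-3, 0, -1, 5), d=5 → -e3, X_14=(-3, 0, -2, 5)
t=14: X=(-3, 0, -2, 5), d=3 → -e2, X_15=(-3, -1, -2, 5)
t=15: X=(-3, -1, -2, 5), d=4 → +e3, X_16=(-3, -1, -1, 5)
t=16: X=(-3, -1, -1, 5), d=3 → -e2, X_17=(-3, -2, -1, 5)
t=17: X=(-3, -2, -1, 5), d=4 → +e3, X_18=(-3, -2, 0, 5)
t=18: X=(-3, -2, 0, 5), d=3 → -e2, X_19=(-3, -3, 0, 5)


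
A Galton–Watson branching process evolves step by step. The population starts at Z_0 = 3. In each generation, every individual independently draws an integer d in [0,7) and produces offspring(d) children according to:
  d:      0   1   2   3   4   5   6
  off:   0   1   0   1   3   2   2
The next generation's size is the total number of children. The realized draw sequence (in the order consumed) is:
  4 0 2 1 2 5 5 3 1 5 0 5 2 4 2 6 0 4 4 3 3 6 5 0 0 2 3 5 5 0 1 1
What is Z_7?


gen 0: Z_0=3, draws=[4, 0, 2], offspring=[3, 0, 0], Z_1=3
gen 1: Z_1=3, draws=[1, 2, 5], offspring=[1, 0, 2], Z_2=3
gen 2: Z_2=3, draws=[5, 3, 1], offspring=[2, 1, 1], Z_3=4
gen 3: Z_3=4, draws=[5, 0, 5, 2], offspring=[2, 0, 2, 0], Z_4=4
gen 4: Z_4=4, draws=[4, 2, 6, 0], offspring=[3, 0, 2, 0], Z_5=5
gen 5: Z_5=5, draws=[4, 4, 3, 3, 6], offspring=[3, 3, 1, 1, 2], Z_6=10
gen 6: Z_6=10, draws=[5, 0, 0, 2, 3, 5, 5, 0, 1, 1], offspring=[2, 0, 0, 0, 1, 2, 2, 0, 1, 1], Z_7=9

9


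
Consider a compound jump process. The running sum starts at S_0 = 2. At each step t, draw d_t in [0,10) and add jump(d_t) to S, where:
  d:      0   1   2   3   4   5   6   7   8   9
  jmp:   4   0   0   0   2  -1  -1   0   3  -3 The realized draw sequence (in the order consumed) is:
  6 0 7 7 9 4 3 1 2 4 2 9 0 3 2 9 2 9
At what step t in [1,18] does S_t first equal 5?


t=0: S=2, d=6, jump=-1, S_1=1
t=1: S=1, d=0, jump=4, S_2=5
t=2: S=5, d=7, jump=0, S_3=5
t=3: S=5, d=7, jump=0, S_4=5
t=4: S=5, d=9, jump=-3, S_5=2
t=5: S=2, d=4, jump=2, S_6=4
t=6: S=4, d=3, jump=0, S_7=4
t=7: S=4, d=1, jump=0, S_8=4
t=8: S=4, d=2, jump=0, S_9=4
t=9: S=4, d=4, jump=2, S_10=6
t=10: S=6, d=2, jump=0, S_11=6
t=11: S=6, d=9, jump=-3, S_12=3
t=12: S=3, d=0, jump=4, S_13=7
t=13: S=7, d=3, jump=0, S_14=7
t=14: S=7, d=2, jump=0, S_15=7
t=15: S=7, d=9, jump=-3, S_16=4
t=16: S=4, d=2, jump=0, S_17=4
t=17: S=4, d=9, jump=-3, S_18=1

2


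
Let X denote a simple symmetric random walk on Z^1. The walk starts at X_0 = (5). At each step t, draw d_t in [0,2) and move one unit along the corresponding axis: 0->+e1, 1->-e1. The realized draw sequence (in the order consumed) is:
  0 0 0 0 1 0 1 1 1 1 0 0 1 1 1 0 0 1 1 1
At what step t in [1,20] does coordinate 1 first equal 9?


4

t=0: X=(5), d=0 → +e1, X_1=(6)
t=1: X=(6), d=0 → +e1, X_2=(7)
t=2: X=(7), d=0 → +e1, X_3=(8)
t=3: X=(8), d=0 → +e1, X_4=(9)
t=4: X=(9), d=1 → -e1, X_5=(8)
t=5: X=(8), d=0 → +e1, X_6=(9)
t=6: X=(9), d=1 → -e1, X_7=(8)
t=7: X=(8), d=1 → -e1, X_8=(7)
t=8: X=(7), d=1 → -e1, X_9=(6)
t=9: X=(6), d=1 → -e1, X_10=(5)
t=10: X=(5), d=0 → +e1, X_11=(6)
t=11: X=(6), d=0 → +e1, X_12=(7)
t=12: X=(7), d=1 → -e1, X_13=(6)
t=13: X=(6), d=1 → -e1, X_14=(5)
t=14: X=(5), d=1 → -e1, X_15=(4)
t=15: X=(4), d=0 → +e1, X_16=(5)
t=16: X=(5), d=0 → +e1, X_17=(6)
t=17: X=(6), d=1 → -e1, X_18=(5)
t=18: X=(5), d=1 → -e1, X_19=(4)
t=19: X=(4), d=1 → -e1, X_20=(3)


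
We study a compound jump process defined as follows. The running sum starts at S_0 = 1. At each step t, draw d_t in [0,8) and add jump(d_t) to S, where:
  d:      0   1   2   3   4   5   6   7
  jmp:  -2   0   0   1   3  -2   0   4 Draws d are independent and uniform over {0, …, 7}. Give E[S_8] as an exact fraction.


5

Outcome values over d=0..7: [-2, 0, 0, 1, 3, -2, 0, 4]
Σy = 4, Σy² = 34, M = 8
μ = 4/8 = 1/2,  σ² = 34/8 − (1/2)² = 4
E[S_8] = 1 + 8·(1/2) = 5


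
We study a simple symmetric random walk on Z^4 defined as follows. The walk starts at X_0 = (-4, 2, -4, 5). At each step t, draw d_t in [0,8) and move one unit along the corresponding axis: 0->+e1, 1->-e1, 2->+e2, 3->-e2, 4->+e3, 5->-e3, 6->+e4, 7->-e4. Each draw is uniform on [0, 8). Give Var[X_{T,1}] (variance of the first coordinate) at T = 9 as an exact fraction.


Outcome values over d=0..7: [1, -1, 0, 0, 0, 0, 0, 0]
Σy = 0, Σy² = 2, M = 8
μ = 0/8 = 0,  σ² = 2/8 − (0)² = 1/4
Independent increments: Var[X_9] = 9·σ² = 9·(1/4) = 9/4

9/4


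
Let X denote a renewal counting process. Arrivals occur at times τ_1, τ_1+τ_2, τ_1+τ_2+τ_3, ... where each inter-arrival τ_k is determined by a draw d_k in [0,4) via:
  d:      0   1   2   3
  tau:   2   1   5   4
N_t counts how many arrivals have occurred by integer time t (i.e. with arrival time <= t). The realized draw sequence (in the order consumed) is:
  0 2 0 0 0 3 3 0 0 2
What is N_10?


3

draw d_1=0: τ_1=2, arrival time A_1=2
draw d_2=2: τ_2=5, arrival time A_2=7
draw d_3=0: τ_3=2, arrival time A_3=9
draw d_4=0: τ_4=2, arrival time A_4=11
draw d_5=0: τ_5=2, arrival time A_5=13
draw d_6=3: τ_6=4, arrival time A_6=17
draw d_7=3: τ_7=4, arrival time A_7=21
draw d_8=0: τ_8=2, arrival time A_8=23
draw d_9=0: τ_9=2, arrival time A_9=25
draw d_10=2: τ_10=5, arrival time A_10=30
N_t over t=0..10: 0:0 1:0 2:1 3:1 4:1 5:1 6:1 7:2 8:2 9:3 10:3


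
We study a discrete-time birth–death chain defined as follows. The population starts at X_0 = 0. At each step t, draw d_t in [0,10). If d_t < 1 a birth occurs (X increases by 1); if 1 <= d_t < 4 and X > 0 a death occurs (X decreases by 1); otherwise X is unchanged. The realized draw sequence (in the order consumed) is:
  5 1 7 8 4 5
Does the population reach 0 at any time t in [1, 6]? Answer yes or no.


yes

t=0: X=0, d=5 → hold, X_1=0
t=1: X=0, d=1 → hold, X_2=0
t=2: X=0, d=7 → hold, X_3=0
t=3: X=0, d=8 → hold, X_4=0
t=4: X=0, d=4 → hold, X_5=0
t=5: X=0, d=5 → hold, X_6=0


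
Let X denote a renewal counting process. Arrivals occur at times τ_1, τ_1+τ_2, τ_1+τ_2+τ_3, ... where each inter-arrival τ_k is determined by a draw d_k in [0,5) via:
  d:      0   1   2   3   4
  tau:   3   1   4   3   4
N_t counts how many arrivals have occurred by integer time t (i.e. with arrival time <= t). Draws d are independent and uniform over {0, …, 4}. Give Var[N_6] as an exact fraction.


121770264/244140625

Inter-arrival values over d=0..4: [3, 1, 4, 3, 4]
Each d has probability 1/5, so the pmf of τ is: f(1) = 1/5, f(3) = 2/5, f(4) = 2/5
Let p_n(j) = P(N_n = j), with p_0 = [1]. Condition on τ_1: p_n(0) = P(τ > n), and for j >= 1, p_n(j) = Σ_{k<=n} f(k)·p_{n−k}(j−1)
p_1 = [4/5, 1/5]  (j = 0..1)
p_2 = [4/5, 4/25, 1/25]  (j = 0..2)
p_3 = [2/5, 14/25, 4/125, 1/125]  (j = 0..3)
p_4 = [0, 4/5, 24/125, 4/625, 1/625]  (j = 0..4)
p_5 = [0, 16/25, 38/125, 34/625, 4/3125, 1/3125]  (j = 0..5)
p_6 = [0, 12/25, 52/125, 56/625, 44/3125, 4/15625, 1/15625]  (j = 0..6)
E[N_6] = Σ j·p_6(j) = 25606/15625;  E[N_6²] = Σ j²·p_6(j) = 49756/15625
Var[N_6] = 49756/15625 − (25606/15625)² = 121770264/244140625


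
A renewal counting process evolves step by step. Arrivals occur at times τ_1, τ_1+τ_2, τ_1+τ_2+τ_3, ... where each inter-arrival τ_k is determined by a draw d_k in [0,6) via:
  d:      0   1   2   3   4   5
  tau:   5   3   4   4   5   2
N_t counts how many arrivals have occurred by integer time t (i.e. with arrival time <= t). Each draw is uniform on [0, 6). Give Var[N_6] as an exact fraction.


8615/46656

Inter-arrival values over d=0..5: [5, 3, 4, 4, 5, 2]
Each d has probability 1/6, so the pmf of τ is: f(2) = 1/6, f(3) = 1/6, f(4) = 1/3, f(5) = 1/3
Let p_n(j) = P(N_n = j), with p_0 = [1]. Condition on τ_1: p_n(0) = P(τ > n), and for j >= 1, p_n(j) = Σ_{k<=n} f(k)·p_{n−k}(j−1)
p_1 = [1]  (j = 0)
p_2 = [5/6, 1/6]  (j = 0..1)
p_3 = [2/3, 1/3]  (j = 0..1)
p_4 = [1/3, 23/36, 1/36]  (j = 0..2)
p_5 = [0, 11/12, 1/12]  (j = 0..2)
p_6 = [0, 7/9, 47/216, 1/216]  (j = 0..3)
E[N_6] = Σ j·p_6(j) = 265/216;  E[N_6²] = Σ j²·p_6(j) = 365/216
Var[N_6] = 365/216 − (265/216)² = 8615/46656


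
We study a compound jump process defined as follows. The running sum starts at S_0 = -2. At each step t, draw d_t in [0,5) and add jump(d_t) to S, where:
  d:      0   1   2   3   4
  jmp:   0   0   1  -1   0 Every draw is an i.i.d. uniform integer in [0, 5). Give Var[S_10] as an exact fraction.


Outcome values over d=0..4: [0, 0, 1, -1, 0]
Σy = 0, Σy² = 2, M = 5
μ = 0/5 = 0,  σ² = 2/5 − (0)² = 2/5
Independent increments: Var[S_10] = 10·σ² = 10·(2/5) = 4

4


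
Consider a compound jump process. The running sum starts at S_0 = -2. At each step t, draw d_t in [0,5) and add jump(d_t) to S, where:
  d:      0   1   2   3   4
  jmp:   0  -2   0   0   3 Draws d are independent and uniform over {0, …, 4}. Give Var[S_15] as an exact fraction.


192/5

Outcome values over d=0..4: [0, -2, 0, 0, 3]
Σy = 1, Σy² = 13, M = 5
μ = 1/5 = 1/5,  σ² = 13/5 − (1/5)² = 64/25
Independent increments: Var[S_15] = 15·σ² = 15·(64/25) = 192/5


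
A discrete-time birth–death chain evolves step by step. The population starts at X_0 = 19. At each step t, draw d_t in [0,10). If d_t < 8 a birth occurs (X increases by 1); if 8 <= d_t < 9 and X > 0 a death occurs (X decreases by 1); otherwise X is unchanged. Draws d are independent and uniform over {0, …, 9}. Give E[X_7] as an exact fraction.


X can drop by at most 1 per step and X_0 = 19 > T = 7, so X_t >= 19 − t >= 12 > 0 for every t <= 7: the floor at 0 (the 'and X > 0' condition) never binds. Hence X_7 = X_0 + Σ_{t<7} Y_t with i.i.d. increments Y_t = y(d_t) ∈ {+1, −1, 0}.
Outcome values over d=0..9: [1, 1, 1, 1, 1, 1, 1, 1, -1, 0]
Σy = 7, Σy² = 9, M = 10
μ = 7/10 = 7/10,  σ² = 9/10 − (7/10)² = 41/100
E[X_7] = 19 + 7·(7/10) = 239/10

239/10


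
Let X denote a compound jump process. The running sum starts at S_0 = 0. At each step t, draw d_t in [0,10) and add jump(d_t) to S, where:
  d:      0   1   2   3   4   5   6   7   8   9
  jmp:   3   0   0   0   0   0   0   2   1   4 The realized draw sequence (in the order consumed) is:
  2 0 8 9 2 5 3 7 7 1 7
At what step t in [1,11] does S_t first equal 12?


t=0: S=0, d=2, jump=0, S_1=0
t=1: S=0, d=0, jump=3, S_2=3
t=2: S=3, d=8, jump=1, S_3=4
t=3: S=4, d=9, jump=4, S_4=8
t=4: S=8, d=2, jump=0, S_5=8
t=5: S=8, d=5, jump=0, S_6=8
t=6: S=8, d=3, jump=0, S_7=8
t=7: S=8, d=7, jump=2, S_8=10
t=8: S=10, d=7, jump=2, S_9=12
t=9: S=12, d=1, jump=0, S_10=12
t=10: S=12, d=7, jump=2, S_11=14

9


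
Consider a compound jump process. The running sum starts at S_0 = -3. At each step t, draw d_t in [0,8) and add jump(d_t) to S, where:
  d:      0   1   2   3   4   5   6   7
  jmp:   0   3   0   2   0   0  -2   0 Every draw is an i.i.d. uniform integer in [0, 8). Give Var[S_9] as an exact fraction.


Outcome values over d=0..7: [0, 3, 0, 2, 0, 0, -2, 0]
Σy = 3, Σy² = 17, M = 8
μ = 3/8 = 3/8,  σ² = 17/8 − (3/8)² = 127/64
Independent increments: Var[S_9] = 9·σ² = 9·(127/64) = 1143/64

1143/64


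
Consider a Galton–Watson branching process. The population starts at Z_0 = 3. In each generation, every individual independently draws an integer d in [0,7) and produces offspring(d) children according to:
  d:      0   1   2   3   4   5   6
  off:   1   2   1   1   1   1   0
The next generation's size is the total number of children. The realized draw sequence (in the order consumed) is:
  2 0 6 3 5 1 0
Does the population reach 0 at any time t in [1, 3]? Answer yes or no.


no

gen 0: Z_0=3, draws=[2, 0, 6], offspring=[1, 1, 0], Z_1=2
gen 1: Z_1=2, draws=[3, 5], offspring=[1, 1], Z_2=2
gen 2: Z_2=2, draws=[1, 0], offspring=[2, 1], Z_3=3


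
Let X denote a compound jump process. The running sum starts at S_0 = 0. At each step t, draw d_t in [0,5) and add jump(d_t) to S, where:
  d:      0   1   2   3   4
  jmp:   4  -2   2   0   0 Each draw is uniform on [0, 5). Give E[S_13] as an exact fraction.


Outcome values over d=0..4: [4, -2, 2, 0, 0]
Σy = 4, Σy² = 24, M = 5
μ = 4/5 = 4/5,  σ² = 24/5 − (4/5)² = 104/25
E[S_13] = 0 + 13·(4/5) = 52/5

52/5


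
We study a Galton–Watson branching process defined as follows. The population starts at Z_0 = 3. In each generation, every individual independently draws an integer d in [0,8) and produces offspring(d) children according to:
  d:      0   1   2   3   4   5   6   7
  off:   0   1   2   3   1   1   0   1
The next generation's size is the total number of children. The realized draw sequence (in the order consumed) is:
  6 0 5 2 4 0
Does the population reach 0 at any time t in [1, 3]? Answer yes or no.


no

gen 0: Z_0=3, draws=[6, 0, 5], offspring=[0, 0, 1], Z_1=1
gen 1: Z_1=1, draws=[2], offspring=[2], Z_2=2
gen 2: Z_2=2, draws=[4, 0], offspring=[1, 0], Z_3=1


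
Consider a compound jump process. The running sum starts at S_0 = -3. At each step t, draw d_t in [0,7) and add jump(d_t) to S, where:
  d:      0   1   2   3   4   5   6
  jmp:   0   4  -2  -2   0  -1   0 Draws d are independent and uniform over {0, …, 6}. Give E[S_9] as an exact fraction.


-30/7

Outcome values over d=0..6: [0, 4, -2, -2, 0, -1, 0]
Σy = -1, Σy² = 25, M = 7
μ = -1/7 = -1/7,  σ² = 25/7 − (-1/7)² = 174/49
E[S_9] = -3 + 9·(-1/7) = -30/7


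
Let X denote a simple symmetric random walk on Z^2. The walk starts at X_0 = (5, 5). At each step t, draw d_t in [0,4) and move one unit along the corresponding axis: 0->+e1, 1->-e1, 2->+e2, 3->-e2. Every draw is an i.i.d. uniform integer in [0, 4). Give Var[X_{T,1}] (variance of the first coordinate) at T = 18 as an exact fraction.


Outcome values over d=0..3: [1, -1, 0, 0]
Σy = 0, Σy² = 2, M = 4
μ = 0/4 = 0,  σ² = 2/4 − (0)² = 1/2
Independent increments: Var[X_18] = 18·σ² = 18·(1/2) = 9

9


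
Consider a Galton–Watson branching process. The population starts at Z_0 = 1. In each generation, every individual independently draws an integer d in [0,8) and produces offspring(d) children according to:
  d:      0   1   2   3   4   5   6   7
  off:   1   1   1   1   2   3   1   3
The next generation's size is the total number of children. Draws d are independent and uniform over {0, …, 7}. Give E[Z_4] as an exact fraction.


Outcome values over d=0..7: [1, 1, 1, 1, 2, 3, 1, 3]
Σy = 13, Σy² = 27, M = 8
μ = 13/8 = 13/8,  σ² = 27/8 − (13/8)² = 47/64
E[Z_0] = 1
E[Z_1] = 13/8·E[Z_0] = 13/8
E[Z_2] = 13/8·E[Z_1] = 169/64
E[Z_3] = 13/8·E[Z_2] = 2197/512
E[Z_4] = 13/8·E[Z_3] = 28561/4096

28561/4096


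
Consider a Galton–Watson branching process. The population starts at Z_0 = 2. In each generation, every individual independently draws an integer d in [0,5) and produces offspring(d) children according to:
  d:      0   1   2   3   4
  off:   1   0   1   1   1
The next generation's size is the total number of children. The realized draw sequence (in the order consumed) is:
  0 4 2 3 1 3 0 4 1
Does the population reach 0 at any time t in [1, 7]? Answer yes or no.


yes

gen 0: Z_0=2, draws=[0, 4], offspring=[1, 1], Z_1=2
gen 1: Z_1=2, draws=[2, 3], offspring=[1, 1], Z_2=2
gen 2: Z_2=2, draws=[1, 3], offspring=[0, 1], Z_3=1
gen 3: Z_3=1, draws=[0], offspring=[1], Z_4=1
gen 4: Z_4=1, draws=[4], offspring=[1], Z_5=1
gen 5: Z_5=1, draws=[1], offspring=[0], Z_6=0
gen 6: Z_6=0, draws=[], offspring=[], Z_7=0


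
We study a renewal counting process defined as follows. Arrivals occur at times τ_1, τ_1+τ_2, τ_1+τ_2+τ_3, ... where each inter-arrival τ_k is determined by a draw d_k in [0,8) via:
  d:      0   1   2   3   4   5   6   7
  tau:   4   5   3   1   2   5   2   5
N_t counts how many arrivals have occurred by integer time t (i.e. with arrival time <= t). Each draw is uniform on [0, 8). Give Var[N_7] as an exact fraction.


2446459147503/4398046511104

Inter-arrival values over d=0..7: [4, 5, 3, 1, 2, 5, 2, 5]
Each d has probability 1/8, so the pmf of τ is: f(1) = 1/8, f(2) = 1/4, f(3) = 1/8, f(4) = 1/8, f(5) = 3/8
Let p_n(j) = P(N_n = j), with p_0 = [1]. Condition on τ_1: p_n(0) = P(τ > n), and for j >= 1, p_n(j) = Σ_{k<=n} f(k)·p_{n−k}(j−1)
p_1 = [7/8, 1/8]  (j = 0..1)
p_2 = [5/8, 23/64, 1/64]  (j = 0..2)
p_3 = [1/2, 27/64, 39/512, 1/512]  (j = 0..3)
p_4 = [3/8, 29/64, 81/512, 55/4096, 1/4096]  (j = 0..4)
p_5 = [0, 47/64, 57/256, 167/4096, 71/32768, 1/32768]  (j = 0..5)
p_6 = [0, 9/16, 179/512, 323/4096, 285/32768, 87/262144, 1/262144]  (j = 0..6)
p_7 = [0, 11/32, 255/512, 551/4096, 45/2048, 435/262144, 103/2097152, 1/2097152]  (j = 0..7)
E[N_7] = Σ j·p_7(j) = 3858537/2097152;  E[N_7²] = Σ j²·p_7(j) = 8265861/2097152
Var[N_7] = 8265861/2097152 − (3858537/2097152)² = 2446459147503/4398046511104
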